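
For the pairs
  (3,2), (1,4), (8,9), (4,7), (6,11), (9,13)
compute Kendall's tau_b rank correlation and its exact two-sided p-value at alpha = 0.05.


Step 1: Enumerate the 15 unordered pairs (i,j) with i<j and classify each by sign(x_j-x_i) * sign(y_j-y_i).
  (1,2):dx=-2,dy=+2->D; (1,3):dx=+5,dy=+7->C; (1,4):dx=+1,dy=+5->C; (1,5):dx=+3,dy=+9->C
  (1,6):dx=+6,dy=+11->C; (2,3):dx=+7,dy=+5->C; (2,4):dx=+3,dy=+3->C; (2,5):dx=+5,dy=+7->C
  (2,6):dx=+8,dy=+9->C; (3,4):dx=-4,dy=-2->C; (3,5):dx=-2,dy=+2->D; (3,6):dx=+1,dy=+4->C
  (4,5):dx=+2,dy=+4->C; (4,6):dx=+5,dy=+6->C; (5,6):dx=+3,dy=+2->C
Step 2: C = 13, D = 2, total pairs = 15.
Step 3: tau = (C - D)/(n(n-1)/2) = (13 - 2)/15 = 0.733333.
Step 4: Exact two-sided p-value (enumerate n! = 720 permutations of y under H0): p = 0.055556.
Step 5: alpha = 0.05. fail to reject H0.

tau_b = 0.7333 (C=13, D=2), p = 0.055556, fail to reject H0.


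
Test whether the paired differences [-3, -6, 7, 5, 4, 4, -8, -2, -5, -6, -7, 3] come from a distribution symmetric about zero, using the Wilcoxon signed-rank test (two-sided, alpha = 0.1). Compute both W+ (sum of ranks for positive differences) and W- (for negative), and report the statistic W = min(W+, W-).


Step 1: Drop any zero differences (none here) and take |d_i|.
|d| = [3, 6, 7, 5, 4, 4, 8, 2, 5, 6, 7, 3]
Step 2: Midrank |d_i| (ties get averaged ranks).
ranks: |3|->2.5, |6|->8.5, |7|->10.5, |5|->6.5, |4|->4.5, |4|->4.5, |8|->12, |2|->1, |5|->6.5, |6|->8.5, |7|->10.5, |3|->2.5
Step 3: Attach original signs; sum ranks with positive sign and with negative sign.
W+ = 10.5 + 6.5 + 4.5 + 4.5 + 2.5 = 28.5
W- = 2.5 + 8.5 + 12 + 1 + 6.5 + 8.5 + 10.5 = 49.5
(Check: W+ + W- = 78 should equal n(n+1)/2 = 78.)
Step 4: Test statistic W = min(W+, W-) = 28.5.
Step 5: Ties in |d|, so use the tie-corrected normal approximation.
        E[W] = n(n+1)/4 = 12*13/4 = 39.
        Tie groups: |d|=3 (t=2), |d|=4 (t=2), |d|=5 (t=2), |d|=6 (t=2), |d|=7 (t=2); sum(t^3 - t) = 30.
        Var[W] = n(n+1)(2n+1)/24 - sum(t^3-t)/48 = 3900/24 - 30/48 = 161.875.
        z = (W - E[W]) / sqrt(Var[W]) = (28.5 - 39) / 12.7230 = -0.8253.
        Two-sided p = 2*Phi(z) = 0.409215.
Step 6: alpha = 0.1. fail to reject H0.

W+ = 28.5, W- = 49.5, W = min = 28.5, p = 0.409215, fail to reject H0.


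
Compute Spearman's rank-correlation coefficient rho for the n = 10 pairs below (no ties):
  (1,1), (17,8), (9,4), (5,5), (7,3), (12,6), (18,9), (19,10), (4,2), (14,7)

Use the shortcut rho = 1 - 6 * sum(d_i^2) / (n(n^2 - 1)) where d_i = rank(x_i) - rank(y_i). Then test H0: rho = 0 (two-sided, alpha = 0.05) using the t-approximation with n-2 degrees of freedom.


Step 1: Rank x and y separately (midranks; no ties here).
rank(x): 1->1, 17->8, 9->5, 5->3, 7->4, 12->6, 18->9, 19->10, 4->2, 14->7
rank(y): 1->1, 8->8, 4->4, 5->5, 3->3, 6->6, 9->9, 10->10, 2->2, 7->7
Step 2: d_i = R_x(i) - R_y(i); compute d_i^2.
  (1-1)^2=0, (8-8)^2=0, (5-4)^2=1, (3-5)^2=4, (4-3)^2=1, (6-6)^2=0, (9-9)^2=0, (10-10)^2=0, (2-2)^2=0, (7-7)^2=0
sum(d^2) = 6.
Step 3: rho = 1 - 6*6 / (10*(10^2 - 1)) = 1 - 36/990 = 0.963636.
Step 4: Under H0, t = rho * sqrt((n-2)/(1-rho^2)) = 10.1999 ~ t(8).
Step 5: Two-sided p-value from the t-distribution with 8 df = 0.000007.
Step 6: alpha = 0.05. reject H0.

rho = 0.9636, p = 0.000007, reject H0 at alpha = 0.05.


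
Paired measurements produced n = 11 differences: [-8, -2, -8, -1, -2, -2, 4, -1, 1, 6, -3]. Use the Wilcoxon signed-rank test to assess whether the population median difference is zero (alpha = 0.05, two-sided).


Step 1: Drop any zero differences (none here) and take |d_i|.
|d| = [8, 2, 8, 1, 2, 2, 4, 1, 1, 6, 3]
Step 2: Midrank |d_i| (ties get averaged ranks).
ranks: |8|->10.5, |2|->5, |8|->10.5, |1|->2, |2|->5, |2|->5, |4|->8, |1|->2, |1|->2, |6|->9, |3|->7
Step 3: Attach original signs; sum ranks with positive sign and with negative sign.
W+ = 8 + 2 + 9 = 19
W- = 10.5 + 5 + 10.5 + 2 + 5 + 5 + 2 + 7 = 47
(Check: W+ + W- = 66 should equal n(n+1)/2 = 66.)
Step 4: Test statistic W = min(W+, W-) = 19.
Step 5: Ties in |d|, so use the tie-corrected normal approximation.
        E[W] = n(n+1)/4 = 11*12/4 = 33.
        Tie groups: |d|=1 (t=3), |d|=2 (t=3), |d|=8 (t=2); sum(t^3 - t) = 54.
        Var[W] = n(n+1)(2n+1)/24 - sum(t^3-t)/48 = 3036/24 - 54/48 = 125.375.
        z = (W - E[W]) / sqrt(Var[W]) = (19 - 33) / 11.1971 = -1.2503.
        Two-sided p = 2*Phi(z) = 0.211181.
Step 6: alpha = 0.05. fail to reject H0.

W+ = 19, W- = 47, W = min = 19, p = 0.211181, fail to reject H0.


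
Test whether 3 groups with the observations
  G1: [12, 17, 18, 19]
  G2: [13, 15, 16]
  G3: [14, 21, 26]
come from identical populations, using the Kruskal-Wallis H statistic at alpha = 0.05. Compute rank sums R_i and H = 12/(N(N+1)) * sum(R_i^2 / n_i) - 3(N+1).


Step 1: Combine all N = 10 observations and assign midranks.
sorted (value, group, rank): (12,G1,1), (13,G2,2), (14,G3,3), (15,G2,4), (16,G2,5), (17,G1,6), (18,G1,7), (19,G1,8), (21,G3,9), (26,G3,10)
Step 2: Sum ranks within each group.
R_1 = 22 (n_1 = 4)
R_2 = 11 (n_2 = 3)
R_3 = 22 (n_3 = 3)
Step 3: H = 12/(N(N+1)) * sum(R_i^2/n_i) - 3(N+1)
     = 12/(10*11) * (22^2/4 + 11^2/3 + 22^2/3) - 3*11
     = 0.109091 * 322.667 - 33
     = 2.200000.
Step 4: No ties, so H is used without correction.
Step 5: Under H0, H ~ chi^2(2); p-value = 0.332871.
Step 6: alpha = 0.05. fail to reject H0.

H = 2.2000, df = 2, p = 0.332871, fail to reject H0.


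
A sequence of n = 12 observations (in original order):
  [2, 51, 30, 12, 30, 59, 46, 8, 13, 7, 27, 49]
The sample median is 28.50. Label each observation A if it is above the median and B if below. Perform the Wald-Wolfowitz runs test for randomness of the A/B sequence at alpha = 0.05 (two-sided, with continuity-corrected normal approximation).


Step 1: Compute median = 28.50; label A = above, B = below.
Labels in order: BAABAAABBBBA  (n_A = 6, n_B = 6)
Step 2: Count runs R = 6.
Step 3: Under H0 (random ordering), E[R] = 2*n_A*n_B/(n_A+n_B) + 1 = 2*6*6/12 + 1 = 7.0000.
        Var[R] = 2*n_A*n_B*(2*n_A*n_B - n_A - n_B) / ((n_A+n_B)^2 * (n_A+n_B-1)) = 4320/1584 = 2.7273.
        SD[R] = 1.6514.
Step 4: Continuity-corrected z = (R + 0.5 - E[R]) / SD[R] = (6 + 0.5 - 7.0000) / 1.6514 = -0.3028.
Step 5: Two-sided p-value via normal approximation = 2*(1 - Phi(|z|)) = 0.762069.
Step 6: alpha = 0.05. fail to reject H0.

R = 6, z = -0.3028, p = 0.762069, fail to reject H0.


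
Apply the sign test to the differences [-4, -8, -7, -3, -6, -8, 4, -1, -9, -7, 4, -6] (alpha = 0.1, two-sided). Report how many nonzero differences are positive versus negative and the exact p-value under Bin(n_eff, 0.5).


Step 1: Discard zero differences. Original n = 12; n_eff = number of nonzero differences = 12.
Nonzero differences (with sign): -4, -8, -7, -3, -6, -8, +4, -1, -9, -7, +4, -6
Step 2: Count signs: positive = 2, negative = 10.
Step 3: Under H0: P(positive) = 0.5, so the number of positives S ~ Bin(12, 0.5).
Step 4: Two-sided exact p-value = sum of Bin(12,0.5) probabilities at or below the observed probability = 0.038574.
Step 5: alpha = 0.1. reject H0.

n_eff = 12, pos = 2, neg = 10, p = 0.038574, reject H0.


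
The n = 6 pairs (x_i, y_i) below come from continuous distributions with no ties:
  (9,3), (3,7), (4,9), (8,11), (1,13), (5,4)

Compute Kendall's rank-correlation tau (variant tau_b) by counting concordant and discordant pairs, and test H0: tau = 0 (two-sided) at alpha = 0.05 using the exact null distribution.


Step 1: Enumerate the 15 unordered pairs (i,j) with i<j and classify each by sign(x_j-x_i) * sign(y_j-y_i).
  (1,2):dx=-6,dy=+4->D; (1,3):dx=-5,dy=+6->D; (1,4):dx=-1,dy=+8->D; (1,5):dx=-8,dy=+10->D
  (1,6):dx=-4,dy=+1->D; (2,3):dx=+1,dy=+2->C; (2,4):dx=+5,dy=+4->C; (2,5):dx=-2,dy=+6->D
  (2,6):dx=+2,dy=-3->D; (3,4):dx=+4,dy=+2->C; (3,5):dx=-3,dy=+4->D; (3,6):dx=+1,dy=-5->D
  (4,5):dx=-7,dy=+2->D; (4,6):dx=-3,dy=-7->C; (5,6):dx=+4,dy=-9->D
Step 2: C = 4, D = 11, total pairs = 15.
Step 3: tau = (C - D)/(n(n-1)/2) = (4 - 11)/15 = -0.466667.
Step 4: Exact two-sided p-value (enumerate n! = 720 permutations of y under H0): p = 0.272222.
Step 5: alpha = 0.05. fail to reject H0.

tau_b = -0.4667 (C=4, D=11), p = 0.272222, fail to reject H0.


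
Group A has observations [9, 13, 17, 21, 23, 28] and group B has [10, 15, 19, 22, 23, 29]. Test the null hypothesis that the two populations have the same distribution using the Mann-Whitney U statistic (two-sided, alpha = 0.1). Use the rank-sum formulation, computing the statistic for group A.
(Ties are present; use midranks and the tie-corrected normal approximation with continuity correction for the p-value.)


Step 1: Combine and sort all 12 observations; assign midranks.
sorted (value, group): (9,X), (10,Y), (13,X), (15,Y), (17,X), (19,Y), (21,X), (22,Y), (23,X), (23,Y), (28,X), (29,Y)
ranks: 9->1, 10->2, 13->3, 15->4, 17->5, 19->6, 21->7, 22->8, 23->9.5, 23->9.5, 28->11, 29->12
Step 2: Rank sum for X: R1 = 1 + 3 + 5 + 7 + 9.5 + 11 = 36.5.
Step 3: U_X = R1 - n1(n1+1)/2 = 36.5 - 6*7/2 = 36.5 - 21 = 15.5.
       U_Y = n1*n2 - U_X = 36 - 15.5 = 20.5.
Step 4: Ties are present, so use the tie-corrected normal approximation (with continuity correction) for the p-value.
Step 5: p-value = 0.748349; compare to alpha = 0.1. fail to reject H0.

U_X = 15.5, p = 0.748349, fail to reject H0 at alpha = 0.1.


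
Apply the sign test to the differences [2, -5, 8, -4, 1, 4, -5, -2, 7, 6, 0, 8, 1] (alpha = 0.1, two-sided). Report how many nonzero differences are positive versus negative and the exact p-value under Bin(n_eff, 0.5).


Step 1: Discard zero differences. Original n = 13; n_eff = number of nonzero differences = 12.
Nonzero differences (with sign): +2, -5, +8, -4, +1, +4, -5, -2, +7, +6, +8, +1
Step 2: Count signs: positive = 8, negative = 4.
Step 3: Under H0: P(positive) = 0.5, so the number of positives S ~ Bin(12, 0.5).
Step 4: Two-sided exact p-value = sum of Bin(12,0.5) probabilities at or below the observed probability = 0.387695.
Step 5: alpha = 0.1. fail to reject H0.

n_eff = 12, pos = 8, neg = 4, p = 0.387695, fail to reject H0.


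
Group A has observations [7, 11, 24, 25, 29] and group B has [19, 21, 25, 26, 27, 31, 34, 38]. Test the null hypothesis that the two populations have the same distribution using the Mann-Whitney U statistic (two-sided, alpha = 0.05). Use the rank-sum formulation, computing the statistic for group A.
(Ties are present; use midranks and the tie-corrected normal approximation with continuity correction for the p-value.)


Step 1: Combine and sort all 13 observations; assign midranks.
sorted (value, group): (7,X), (11,X), (19,Y), (21,Y), (24,X), (25,X), (25,Y), (26,Y), (27,Y), (29,X), (31,Y), (34,Y), (38,Y)
ranks: 7->1, 11->2, 19->3, 21->4, 24->5, 25->6.5, 25->6.5, 26->8, 27->9, 29->10, 31->11, 34->12, 38->13
Step 2: Rank sum for X: R1 = 1 + 2 + 5 + 6.5 + 10 = 24.5.
Step 3: U_X = R1 - n1(n1+1)/2 = 24.5 - 5*6/2 = 24.5 - 15 = 9.5.
       U_Y = n1*n2 - U_X = 40 - 9.5 = 30.5.
Step 4: Ties are present, so use the tie-corrected normal approximation (with continuity correction) for the p-value.
Step 5: p-value = 0.142685; compare to alpha = 0.05. fail to reject H0.

U_X = 9.5, p = 0.142685, fail to reject H0 at alpha = 0.05.


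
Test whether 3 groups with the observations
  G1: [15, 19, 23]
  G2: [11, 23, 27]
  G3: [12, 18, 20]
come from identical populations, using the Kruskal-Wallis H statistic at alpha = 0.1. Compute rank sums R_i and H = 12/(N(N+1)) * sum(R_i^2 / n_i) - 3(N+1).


Step 1: Combine all N = 9 observations and assign midranks.
sorted (value, group, rank): (11,G2,1), (12,G3,2), (15,G1,3), (18,G3,4), (19,G1,5), (20,G3,6), (23,G1,7.5), (23,G2,7.5), (27,G2,9)
Step 2: Sum ranks within each group.
R_1 = 15.5 (n_1 = 3)
R_2 = 17.5 (n_2 = 3)
R_3 = 12 (n_3 = 3)
Step 3: H = 12/(N(N+1)) * sum(R_i^2/n_i) - 3(N+1)
     = 12/(9*10) * (15.5^2/3 + 17.5^2/3 + 12^2/3) - 3*10
     = 0.133333 * 230.167 - 30
     = 0.688889.
Step 4: Ties present; correction factor C = 1 - 6/(9^3 - 9) = 0.991667. Corrected H = 0.688889 / 0.991667 = 0.694678.
Step 5: Under H0, H ~ chi^2(2); p-value = 0.706566.
Step 6: alpha = 0.1. fail to reject H0.

H = 0.6947, df = 2, p = 0.706566, fail to reject H0.


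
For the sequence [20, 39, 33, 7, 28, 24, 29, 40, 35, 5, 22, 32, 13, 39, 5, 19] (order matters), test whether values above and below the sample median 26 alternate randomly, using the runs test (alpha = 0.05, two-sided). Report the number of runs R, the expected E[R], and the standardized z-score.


Step 1: Compute median = 26; label A = above, B = below.
Labels in order: BAABABAAABBABABB  (n_A = 8, n_B = 8)
Step 2: Count runs R = 11.
Step 3: Under H0 (random ordering), E[R] = 2*n_A*n_B/(n_A+n_B) + 1 = 2*8*8/16 + 1 = 9.0000.
        Var[R] = 2*n_A*n_B*(2*n_A*n_B - n_A - n_B) / ((n_A+n_B)^2 * (n_A+n_B-1)) = 14336/3840 = 3.7333.
        SD[R] = 1.9322.
Step 4: Continuity-corrected z = (R - 0.5 - E[R]) / SD[R] = (11 - 0.5 - 9.0000) / 1.9322 = 0.7763.
Step 5: Two-sided p-value via normal approximation = 2*(1 - Phi(|z|)) = 0.437558.
Step 6: alpha = 0.05. fail to reject H0.

R = 11, z = 0.7763, p = 0.437558, fail to reject H0.


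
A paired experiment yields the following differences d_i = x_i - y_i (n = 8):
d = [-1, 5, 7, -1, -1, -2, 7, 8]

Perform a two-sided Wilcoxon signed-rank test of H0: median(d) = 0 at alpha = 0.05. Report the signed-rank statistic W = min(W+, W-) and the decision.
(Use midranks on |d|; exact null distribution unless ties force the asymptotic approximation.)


Step 1: Drop any zero differences (none here) and take |d_i|.
|d| = [1, 5, 7, 1, 1, 2, 7, 8]
Step 2: Midrank |d_i| (ties get averaged ranks).
ranks: |1|->2, |5|->5, |7|->6.5, |1|->2, |1|->2, |2|->4, |7|->6.5, |8|->8
Step 3: Attach original signs; sum ranks with positive sign and with negative sign.
W+ = 5 + 6.5 + 6.5 + 8 = 26
W- = 2 + 2 + 2 + 4 = 10
(Check: W+ + W- = 36 should equal n(n+1)/2 = 36.)
Step 4: Test statistic W = min(W+, W-) = 10.
Step 5: Ties in |d|, so use the tie-corrected normal approximation.
        E[W] = n(n+1)/4 = 8*9/4 = 18.
        Tie groups: |d|=1 (t=3), |d|=7 (t=2); sum(t^3 - t) = 30.
        Var[W] = n(n+1)(2n+1)/24 - sum(t^3-t)/48 = 1224/24 - 30/48 = 50.375.
        z = (W - E[W]) / sqrt(Var[W]) = (10 - 18) / 7.0975 = -1.1272.
        Two-sided p = 2*Phi(z) = 0.259678.
Step 6: alpha = 0.05. fail to reject H0.

W+ = 26, W- = 10, W = min = 10, p = 0.259678, fail to reject H0.


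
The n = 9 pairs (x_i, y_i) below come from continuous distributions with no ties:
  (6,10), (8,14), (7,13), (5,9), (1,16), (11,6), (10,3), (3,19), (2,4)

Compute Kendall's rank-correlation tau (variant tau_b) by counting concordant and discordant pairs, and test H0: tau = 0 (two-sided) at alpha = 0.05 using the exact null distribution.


Step 1: Enumerate the 36 unordered pairs (i,j) with i<j and classify each by sign(x_j-x_i) * sign(y_j-y_i).
  (1,2):dx=+2,dy=+4->C; (1,3):dx=+1,dy=+3->C; (1,4):dx=-1,dy=-1->C; (1,5):dx=-5,dy=+6->D
  (1,6):dx=+5,dy=-4->D; (1,7):dx=+4,dy=-7->D; (1,8):dx=-3,dy=+9->D; (1,9):dx=-4,dy=-6->C
  (2,3):dx=-1,dy=-1->C; (2,4):dx=-3,dy=-5->C; (2,5):dx=-7,dy=+2->D; (2,6):dx=+3,dy=-8->D
  (2,7):dx=+2,dy=-11->D; (2,8):dx=-5,dy=+5->D; (2,9):dx=-6,dy=-10->C; (3,4):dx=-2,dy=-4->C
  (3,5):dx=-6,dy=+3->D; (3,6):dx=+4,dy=-7->D; (3,7):dx=+3,dy=-10->D; (3,8):dx=-4,dy=+6->D
  (3,9):dx=-5,dy=-9->C; (4,5):dx=-4,dy=+7->D; (4,6):dx=+6,dy=-3->D; (4,7):dx=+5,dy=-6->D
  (4,8):dx=-2,dy=+10->D; (4,9):dx=-3,dy=-5->C; (5,6):dx=+10,dy=-10->D; (5,7):dx=+9,dy=-13->D
  (5,8):dx=+2,dy=+3->C; (5,9):dx=+1,dy=-12->D; (6,7):dx=-1,dy=-3->C; (6,8):dx=-8,dy=+13->D
  (6,9):dx=-9,dy=-2->C; (7,8):dx=-7,dy=+16->D; (7,9):dx=-8,dy=+1->D; (8,9):dx=-1,dy=-15->C
Step 2: C = 14, D = 22, total pairs = 36.
Step 3: tau = (C - D)/(n(n-1)/2) = (14 - 22)/36 = -0.222222.
Step 4: Exact two-sided p-value (enumerate n! = 362880 permutations of y under H0): p = 0.476709.
Step 5: alpha = 0.05. fail to reject H0.

tau_b = -0.2222 (C=14, D=22), p = 0.476709, fail to reject H0.


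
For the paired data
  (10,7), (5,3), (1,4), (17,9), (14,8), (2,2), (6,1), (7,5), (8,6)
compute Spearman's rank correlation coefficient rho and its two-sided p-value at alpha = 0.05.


Step 1: Rank x and y separately (midranks; no ties here).
rank(x): 10->7, 5->3, 1->1, 17->9, 14->8, 2->2, 6->4, 7->5, 8->6
rank(y): 7->7, 3->3, 4->4, 9->9, 8->8, 2->2, 1->1, 5->5, 6->6
Step 2: d_i = R_x(i) - R_y(i); compute d_i^2.
  (7-7)^2=0, (3-3)^2=0, (1-4)^2=9, (9-9)^2=0, (8-8)^2=0, (2-2)^2=0, (4-1)^2=9, (5-5)^2=0, (6-6)^2=0
sum(d^2) = 18.
Step 3: rho = 1 - 6*18 / (9*(9^2 - 1)) = 1 - 108/720 = 0.850000.
Step 4: Under H0, t = rho * sqrt((n-2)/(1-rho^2)) = 4.2691 ~ t(7).
Step 5: Two-sided p-value from the t-distribution with 7 df = 0.003705.
Step 6: alpha = 0.05. reject H0.

rho = 0.8500, p = 0.003705, reject H0 at alpha = 0.05.


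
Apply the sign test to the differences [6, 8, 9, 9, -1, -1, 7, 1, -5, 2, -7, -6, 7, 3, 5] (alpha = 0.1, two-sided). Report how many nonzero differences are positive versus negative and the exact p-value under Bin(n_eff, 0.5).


Step 1: Discard zero differences. Original n = 15; n_eff = number of nonzero differences = 15.
Nonzero differences (with sign): +6, +8, +9, +9, -1, -1, +7, +1, -5, +2, -7, -6, +7, +3, +5
Step 2: Count signs: positive = 10, negative = 5.
Step 3: Under H0: P(positive) = 0.5, so the number of positives S ~ Bin(15, 0.5).
Step 4: Two-sided exact p-value = sum of Bin(15,0.5) probabilities at or below the observed probability = 0.301758.
Step 5: alpha = 0.1. fail to reject H0.

n_eff = 15, pos = 10, neg = 5, p = 0.301758, fail to reject H0.


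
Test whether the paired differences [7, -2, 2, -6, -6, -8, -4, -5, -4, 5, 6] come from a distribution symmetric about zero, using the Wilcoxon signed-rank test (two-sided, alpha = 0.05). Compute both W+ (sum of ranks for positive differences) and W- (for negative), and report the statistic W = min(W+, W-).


Step 1: Drop any zero differences (none here) and take |d_i|.
|d| = [7, 2, 2, 6, 6, 8, 4, 5, 4, 5, 6]
Step 2: Midrank |d_i| (ties get averaged ranks).
ranks: |7|->10, |2|->1.5, |2|->1.5, |6|->8, |6|->8, |8|->11, |4|->3.5, |5|->5.5, |4|->3.5, |5|->5.5, |6|->8
Step 3: Attach original signs; sum ranks with positive sign and with negative sign.
W+ = 10 + 1.5 + 5.5 + 8 = 25
W- = 1.5 + 8 + 8 + 11 + 3.5 + 5.5 + 3.5 = 41
(Check: W+ + W- = 66 should equal n(n+1)/2 = 66.)
Step 4: Test statistic W = min(W+, W-) = 25.
Step 5: Ties in |d|, so use the tie-corrected normal approximation.
        E[W] = n(n+1)/4 = 11*12/4 = 33.
        Tie groups: |d|=2 (t=2), |d|=4 (t=2), |d|=5 (t=2), |d|=6 (t=3); sum(t^3 - t) = 42.
        Var[W] = n(n+1)(2n+1)/24 - sum(t^3-t)/48 = 3036/24 - 42/48 = 125.625.
        z = (W - E[W]) / sqrt(Var[W]) = (25 - 33) / 11.2083 = -0.7138.
        Two-sided p = 2*Phi(z) = 0.475376.
Step 6: alpha = 0.05. fail to reject H0.

W+ = 25, W- = 41, W = min = 25, p = 0.475376, fail to reject H0.


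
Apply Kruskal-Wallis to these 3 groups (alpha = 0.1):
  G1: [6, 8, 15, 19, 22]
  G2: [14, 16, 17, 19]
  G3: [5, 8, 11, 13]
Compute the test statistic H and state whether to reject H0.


Step 1: Combine all N = 13 observations and assign midranks.
sorted (value, group, rank): (5,G3,1), (6,G1,2), (8,G1,3.5), (8,G3,3.5), (11,G3,5), (13,G3,6), (14,G2,7), (15,G1,8), (16,G2,9), (17,G2,10), (19,G1,11.5), (19,G2,11.5), (22,G1,13)
Step 2: Sum ranks within each group.
R_1 = 38 (n_1 = 5)
R_2 = 37.5 (n_2 = 4)
R_3 = 15.5 (n_3 = 4)
Step 3: H = 12/(N(N+1)) * sum(R_i^2/n_i) - 3(N+1)
     = 12/(13*14) * (38^2/5 + 37.5^2/4 + 15.5^2/4) - 3*14
     = 0.065934 * 700.425 - 42
     = 4.181868.
Step 4: Ties present; correction factor C = 1 - 12/(13^3 - 13) = 0.994505. Corrected H = 4.181868 / 0.994505 = 4.204972.
Step 5: Under H0, H ~ chi^2(2); p-value = 0.122152.
Step 6: alpha = 0.1. fail to reject H0.

H = 4.2050, df = 2, p = 0.122152, fail to reject H0.


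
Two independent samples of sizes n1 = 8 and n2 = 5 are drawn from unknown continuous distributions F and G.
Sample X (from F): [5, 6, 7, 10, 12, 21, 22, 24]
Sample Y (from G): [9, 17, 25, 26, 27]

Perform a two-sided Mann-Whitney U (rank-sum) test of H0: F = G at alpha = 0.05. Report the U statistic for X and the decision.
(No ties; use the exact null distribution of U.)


Step 1: Combine and sort all 13 observations; assign midranks.
sorted (value, group): (5,X), (6,X), (7,X), (9,Y), (10,X), (12,X), (17,Y), (21,X), (22,X), (24,X), (25,Y), (26,Y), (27,Y)
ranks: 5->1, 6->2, 7->3, 9->4, 10->5, 12->6, 17->7, 21->8, 22->9, 24->10, 25->11, 26->12, 27->13
Step 2: Rank sum for X: R1 = 1 + 2 + 3 + 5 + 6 + 8 + 9 + 10 = 44.
Step 3: U_X = R1 - n1(n1+1)/2 = 44 - 8*9/2 = 44 - 36 = 8.
       U_Y = n1*n2 - U_X = 40 - 8 = 32.
Step 4: No ties, so the exact null distribution of U (based on enumerating the C(13,8) = 1287 equally likely rank assignments) gives the two-sided p-value.
Step 5: p-value = 0.093240; compare to alpha = 0.05. fail to reject H0.

U_X = 8, p = 0.093240, fail to reject H0 at alpha = 0.05.


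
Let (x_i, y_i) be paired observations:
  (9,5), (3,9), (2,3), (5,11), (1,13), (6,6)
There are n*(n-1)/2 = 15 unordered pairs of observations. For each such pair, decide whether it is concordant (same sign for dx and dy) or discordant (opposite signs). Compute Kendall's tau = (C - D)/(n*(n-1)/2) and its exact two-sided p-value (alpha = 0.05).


Step 1: Enumerate the 15 unordered pairs (i,j) with i<j and classify each by sign(x_j-x_i) * sign(y_j-y_i).
  (1,2):dx=-6,dy=+4->D; (1,3):dx=-7,dy=-2->C; (1,4):dx=-4,dy=+6->D; (1,5):dx=-8,dy=+8->D
  (1,6):dx=-3,dy=+1->D; (2,3):dx=-1,dy=-6->C; (2,4):dx=+2,dy=+2->C; (2,5):dx=-2,dy=+4->D
  (2,6):dx=+3,dy=-3->D; (3,4):dx=+3,dy=+8->C; (3,5):dx=-1,dy=+10->D; (3,6):dx=+4,dy=+3->C
  (4,5):dx=-4,dy=+2->D; (4,6):dx=+1,dy=-5->D; (5,6):dx=+5,dy=-7->D
Step 2: C = 5, D = 10, total pairs = 15.
Step 3: tau = (C - D)/(n(n-1)/2) = (5 - 10)/15 = -0.333333.
Step 4: Exact two-sided p-value (enumerate n! = 720 permutations of y under H0): p = 0.469444.
Step 5: alpha = 0.05. fail to reject H0.

tau_b = -0.3333 (C=5, D=10), p = 0.469444, fail to reject H0.


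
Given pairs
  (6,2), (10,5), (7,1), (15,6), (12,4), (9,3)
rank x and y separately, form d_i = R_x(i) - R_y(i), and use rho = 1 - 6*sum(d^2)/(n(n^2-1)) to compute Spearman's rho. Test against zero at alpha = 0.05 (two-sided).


Step 1: Rank x and y separately (midranks; no ties here).
rank(x): 6->1, 10->4, 7->2, 15->6, 12->5, 9->3
rank(y): 2->2, 5->5, 1->1, 6->6, 4->4, 3->3
Step 2: d_i = R_x(i) - R_y(i); compute d_i^2.
  (1-2)^2=1, (4-5)^2=1, (2-1)^2=1, (6-6)^2=0, (5-4)^2=1, (3-3)^2=0
sum(d^2) = 4.
Step 3: rho = 1 - 6*4 / (6*(6^2 - 1)) = 1 - 24/210 = 0.885714.
Step 4: Under H0, t = rho * sqrt((n-2)/(1-rho^2)) = 3.8158 ~ t(4).
Step 5: Two-sided p-value from the t-distribution with 4 df = 0.018845.
Step 6: alpha = 0.05. reject H0.

rho = 0.8857, p = 0.018845, reject H0 at alpha = 0.05.


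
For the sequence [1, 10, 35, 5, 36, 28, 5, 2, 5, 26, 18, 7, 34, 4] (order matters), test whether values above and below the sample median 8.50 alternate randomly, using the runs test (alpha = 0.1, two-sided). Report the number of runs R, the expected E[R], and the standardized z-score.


Step 1: Compute median = 8.50; label A = above, B = below.
Labels in order: BAABAABBBAABAB  (n_A = 7, n_B = 7)
Step 2: Count runs R = 9.
Step 3: Under H0 (random ordering), E[R] = 2*n_A*n_B/(n_A+n_B) + 1 = 2*7*7/14 + 1 = 8.0000.
        Var[R] = 2*n_A*n_B*(2*n_A*n_B - n_A - n_B) / ((n_A+n_B)^2 * (n_A+n_B-1)) = 8232/2548 = 3.2308.
        SD[R] = 1.7974.
Step 4: Continuity-corrected z = (R - 0.5 - E[R]) / SD[R] = (9 - 0.5 - 8.0000) / 1.7974 = 0.2782.
Step 5: Two-sided p-value via normal approximation = 2*(1 - Phi(|z|)) = 0.780879.
Step 6: alpha = 0.1. fail to reject H0.

R = 9, z = 0.2782, p = 0.780879, fail to reject H0.


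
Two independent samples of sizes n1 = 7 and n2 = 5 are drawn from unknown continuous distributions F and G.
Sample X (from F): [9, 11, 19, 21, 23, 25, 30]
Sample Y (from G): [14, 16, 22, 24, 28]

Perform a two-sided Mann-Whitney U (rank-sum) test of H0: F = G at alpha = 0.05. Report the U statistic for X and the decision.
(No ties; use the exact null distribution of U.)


Step 1: Combine and sort all 12 observations; assign midranks.
sorted (value, group): (9,X), (11,X), (14,Y), (16,Y), (19,X), (21,X), (22,Y), (23,X), (24,Y), (25,X), (28,Y), (30,X)
ranks: 9->1, 11->2, 14->3, 16->4, 19->5, 21->6, 22->7, 23->8, 24->9, 25->10, 28->11, 30->12
Step 2: Rank sum for X: R1 = 1 + 2 + 5 + 6 + 8 + 10 + 12 = 44.
Step 3: U_X = R1 - n1(n1+1)/2 = 44 - 7*8/2 = 44 - 28 = 16.
       U_Y = n1*n2 - U_X = 35 - 16 = 19.
Step 4: No ties, so the exact null distribution of U (based on enumerating the C(12,7) = 792 equally likely rank assignments) gives the two-sided p-value.
Step 5: p-value = 0.876263; compare to alpha = 0.05. fail to reject H0.

U_X = 16, p = 0.876263, fail to reject H0 at alpha = 0.05.


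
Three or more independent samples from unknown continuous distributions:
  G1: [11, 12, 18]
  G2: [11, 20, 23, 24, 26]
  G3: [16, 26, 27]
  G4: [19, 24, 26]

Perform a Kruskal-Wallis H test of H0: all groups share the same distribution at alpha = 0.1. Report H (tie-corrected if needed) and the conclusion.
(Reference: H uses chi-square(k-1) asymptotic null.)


Step 1: Combine all N = 14 observations and assign midranks.
sorted (value, group, rank): (11,G1,1.5), (11,G2,1.5), (12,G1,3), (16,G3,4), (18,G1,5), (19,G4,6), (20,G2,7), (23,G2,8), (24,G2,9.5), (24,G4,9.5), (26,G2,12), (26,G3,12), (26,G4,12), (27,G3,14)
Step 2: Sum ranks within each group.
R_1 = 9.5 (n_1 = 3)
R_2 = 38 (n_2 = 5)
R_3 = 30 (n_3 = 3)
R_4 = 27.5 (n_4 = 3)
Step 3: H = 12/(N(N+1)) * sum(R_i^2/n_i) - 3(N+1)
     = 12/(14*15) * (9.5^2/3 + 38^2/5 + 30^2/3 + 27.5^2/3) - 3*15
     = 0.057143 * 870.967 - 45
     = 4.769524.
Step 4: Ties present; correction factor C = 1 - 36/(14^3 - 14) = 0.986813. Corrected H = 4.769524 / 0.986813 = 4.833259.
Step 5: Under H0, H ~ chi^2(3); p-value = 0.184422.
Step 6: alpha = 0.1. fail to reject H0.

H = 4.8333, df = 3, p = 0.184422, fail to reject H0.


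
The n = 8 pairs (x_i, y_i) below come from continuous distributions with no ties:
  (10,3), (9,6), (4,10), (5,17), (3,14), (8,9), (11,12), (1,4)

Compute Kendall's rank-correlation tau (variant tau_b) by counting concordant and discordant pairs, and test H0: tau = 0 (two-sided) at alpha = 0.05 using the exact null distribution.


Step 1: Enumerate the 28 unordered pairs (i,j) with i<j and classify each by sign(x_j-x_i) * sign(y_j-y_i).
  (1,2):dx=-1,dy=+3->D; (1,3):dx=-6,dy=+7->D; (1,4):dx=-5,dy=+14->D; (1,5):dx=-7,dy=+11->D
  (1,6):dx=-2,dy=+6->D; (1,7):dx=+1,dy=+9->C; (1,8):dx=-9,dy=+1->D; (2,3):dx=-5,dy=+4->D
  (2,4):dx=-4,dy=+11->D; (2,5):dx=-6,dy=+8->D; (2,6):dx=-1,dy=+3->D; (2,7):dx=+2,dy=+6->C
  (2,8):dx=-8,dy=-2->C; (3,4):dx=+1,dy=+7->C; (3,5):dx=-1,dy=+4->D; (3,6):dx=+4,dy=-1->D
  (3,7):dx=+7,dy=+2->C; (3,8):dx=-3,dy=-6->C; (4,5):dx=-2,dy=-3->C; (4,6):dx=+3,dy=-8->D
  (4,7):dx=+6,dy=-5->D; (4,8):dx=-4,dy=-13->C; (5,6):dx=+5,dy=-5->D; (5,7):dx=+8,dy=-2->D
  (5,8):dx=-2,dy=-10->C; (6,7):dx=+3,dy=+3->C; (6,8):dx=-7,dy=-5->C; (7,8):dx=-10,dy=-8->C
Step 2: C = 12, D = 16, total pairs = 28.
Step 3: tau = (C - D)/(n(n-1)/2) = (12 - 16)/28 = -0.142857.
Step 4: Exact two-sided p-value (enumerate n! = 40320 permutations of y under H0): p = 0.719544.
Step 5: alpha = 0.05. fail to reject H0.

tau_b = -0.1429 (C=12, D=16), p = 0.719544, fail to reject H0.


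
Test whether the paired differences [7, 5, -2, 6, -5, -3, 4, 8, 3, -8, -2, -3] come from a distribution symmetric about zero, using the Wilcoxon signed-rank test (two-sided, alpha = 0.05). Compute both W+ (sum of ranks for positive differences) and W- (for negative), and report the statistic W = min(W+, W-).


Step 1: Drop any zero differences (none here) and take |d_i|.
|d| = [7, 5, 2, 6, 5, 3, 4, 8, 3, 8, 2, 3]
Step 2: Midrank |d_i| (ties get averaged ranks).
ranks: |7|->10, |5|->7.5, |2|->1.5, |6|->9, |5|->7.5, |3|->4, |4|->6, |8|->11.5, |3|->4, |8|->11.5, |2|->1.5, |3|->4
Step 3: Attach original signs; sum ranks with positive sign and with negative sign.
W+ = 10 + 7.5 + 9 + 6 + 11.5 + 4 = 48
W- = 1.5 + 7.5 + 4 + 11.5 + 1.5 + 4 = 30
(Check: W+ + W- = 78 should equal n(n+1)/2 = 78.)
Step 4: Test statistic W = min(W+, W-) = 30.
Step 5: Ties in |d|, so use the tie-corrected normal approximation.
        E[W] = n(n+1)/4 = 12*13/4 = 39.
        Tie groups: |d|=2 (t=2), |d|=3 (t=3), |d|=5 (t=2), |d|=8 (t=2); sum(t^3 - t) = 42.
        Var[W] = n(n+1)(2n+1)/24 - sum(t^3-t)/48 = 3900/24 - 42/48 = 161.625.
        z = (W - E[W]) / sqrt(Var[W]) = (30 - 39) / 12.7132 = -0.7079.
        Two-sided p = 2*Phi(z) = 0.478991.
Step 6: alpha = 0.05. fail to reject H0.

W+ = 48, W- = 30, W = min = 30, p = 0.478991, fail to reject H0.


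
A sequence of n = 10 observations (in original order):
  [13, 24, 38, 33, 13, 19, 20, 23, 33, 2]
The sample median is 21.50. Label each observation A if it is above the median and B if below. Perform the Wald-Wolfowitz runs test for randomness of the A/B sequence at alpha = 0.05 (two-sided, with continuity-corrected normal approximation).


Step 1: Compute median = 21.50; label A = above, B = below.
Labels in order: BAAABBBAAB  (n_A = 5, n_B = 5)
Step 2: Count runs R = 5.
Step 3: Under H0 (random ordering), E[R] = 2*n_A*n_B/(n_A+n_B) + 1 = 2*5*5/10 + 1 = 6.0000.
        Var[R] = 2*n_A*n_B*(2*n_A*n_B - n_A - n_B) / ((n_A+n_B)^2 * (n_A+n_B-1)) = 2000/900 = 2.2222.
        SD[R] = 1.4907.
Step 4: Continuity-corrected z = (R + 0.5 - E[R]) / SD[R] = (5 + 0.5 - 6.0000) / 1.4907 = -0.3354.
Step 5: Two-sided p-value via normal approximation = 2*(1 - Phi(|z|)) = 0.737316.
Step 6: alpha = 0.05. fail to reject H0.

R = 5, z = -0.3354, p = 0.737316, fail to reject H0.


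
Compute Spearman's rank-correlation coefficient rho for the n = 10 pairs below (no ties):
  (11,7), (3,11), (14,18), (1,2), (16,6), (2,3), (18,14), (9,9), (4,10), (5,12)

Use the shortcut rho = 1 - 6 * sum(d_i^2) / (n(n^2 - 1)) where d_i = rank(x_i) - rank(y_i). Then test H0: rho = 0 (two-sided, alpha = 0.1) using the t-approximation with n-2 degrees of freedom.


Step 1: Rank x and y separately (midranks; no ties here).
rank(x): 11->7, 3->3, 14->8, 1->1, 16->9, 2->2, 18->10, 9->6, 4->4, 5->5
rank(y): 7->4, 11->7, 18->10, 2->1, 6->3, 3->2, 14->9, 9->5, 10->6, 12->8
Step 2: d_i = R_x(i) - R_y(i); compute d_i^2.
  (7-4)^2=9, (3-7)^2=16, (8-10)^2=4, (1-1)^2=0, (9-3)^2=36, (2-2)^2=0, (10-9)^2=1, (6-5)^2=1, (4-6)^2=4, (5-8)^2=9
sum(d^2) = 80.
Step 3: rho = 1 - 6*80 / (10*(10^2 - 1)) = 1 - 480/990 = 0.515152.
Step 4: Under H0, t = rho * sqrt((n-2)/(1-rho^2)) = 1.7000 ~ t(8).
Step 5: Two-sided p-value from the t-distribution with 8 df = 0.127553.
Step 6: alpha = 0.1. fail to reject H0.

rho = 0.5152, p = 0.127553, fail to reject H0 at alpha = 0.1.


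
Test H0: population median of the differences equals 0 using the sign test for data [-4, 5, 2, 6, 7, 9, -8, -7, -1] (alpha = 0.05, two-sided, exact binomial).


Step 1: Discard zero differences. Original n = 9; n_eff = number of nonzero differences = 9.
Nonzero differences (with sign): -4, +5, +2, +6, +7, +9, -8, -7, -1
Step 2: Count signs: positive = 5, negative = 4.
Step 3: Under H0: P(positive) = 0.5, so the number of positives S ~ Bin(9, 0.5).
Step 4: Two-sided exact p-value = sum of Bin(9,0.5) probabilities at or below the observed probability = 1.000000.
Step 5: alpha = 0.05. fail to reject H0.

n_eff = 9, pos = 5, neg = 4, p = 1.000000, fail to reject H0.


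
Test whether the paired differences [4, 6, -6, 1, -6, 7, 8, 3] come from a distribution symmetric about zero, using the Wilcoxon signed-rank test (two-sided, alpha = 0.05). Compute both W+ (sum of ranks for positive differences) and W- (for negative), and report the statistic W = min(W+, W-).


Step 1: Drop any zero differences (none here) and take |d_i|.
|d| = [4, 6, 6, 1, 6, 7, 8, 3]
Step 2: Midrank |d_i| (ties get averaged ranks).
ranks: |4|->3, |6|->5, |6|->5, |1|->1, |6|->5, |7|->7, |8|->8, |3|->2
Step 3: Attach original signs; sum ranks with positive sign and with negative sign.
W+ = 3 + 5 + 1 + 7 + 8 + 2 = 26
W- = 5 + 5 = 10
(Check: W+ + W- = 36 should equal n(n+1)/2 = 36.)
Step 4: Test statistic W = min(W+, W-) = 10.
Step 5: Ties in |d|, so use the tie-corrected normal approximation.
        E[W] = n(n+1)/4 = 8*9/4 = 18.
        Tie groups: |d|=6 (t=3); sum(t^3 - t) = 24.
        Var[W] = n(n+1)(2n+1)/24 - sum(t^3-t)/48 = 1224/24 - 24/48 = 50.5.
        z = (W - E[W]) / sqrt(Var[W]) = (10 - 18) / 7.1063 = -1.1258.
        Two-sided p = 2*Phi(z) = 0.260269.
Step 6: alpha = 0.05. fail to reject H0.

W+ = 26, W- = 10, W = min = 10, p = 0.260269, fail to reject H0.


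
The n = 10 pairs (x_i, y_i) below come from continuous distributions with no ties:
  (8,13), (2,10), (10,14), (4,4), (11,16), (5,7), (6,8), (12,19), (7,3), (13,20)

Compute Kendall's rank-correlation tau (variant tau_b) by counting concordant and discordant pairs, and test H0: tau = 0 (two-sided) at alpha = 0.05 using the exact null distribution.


Step 1: Enumerate the 45 unordered pairs (i,j) with i<j and classify each by sign(x_j-x_i) * sign(y_j-y_i).
  (1,2):dx=-6,dy=-3->C; (1,3):dx=+2,dy=+1->C; (1,4):dx=-4,dy=-9->C; (1,5):dx=+3,dy=+3->C
  (1,6):dx=-3,dy=-6->C; (1,7):dx=-2,dy=-5->C; (1,8):dx=+4,dy=+6->C; (1,9):dx=-1,dy=-10->C
  (1,10):dx=+5,dy=+7->C; (2,3):dx=+8,dy=+4->C; (2,4):dx=+2,dy=-6->D; (2,5):dx=+9,dy=+6->C
  (2,6):dx=+3,dy=-3->D; (2,7):dx=+4,dy=-2->D; (2,8):dx=+10,dy=+9->C; (2,9):dx=+5,dy=-7->D
  (2,10):dx=+11,dy=+10->C; (3,4):dx=-6,dy=-10->C; (3,5):dx=+1,dy=+2->C; (3,6):dx=-5,dy=-7->C
  (3,7):dx=-4,dy=-6->C; (3,8):dx=+2,dy=+5->C; (3,9):dx=-3,dy=-11->C; (3,10):dx=+3,dy=+6->C
  (4,5):dx=+7,dy=+12->C; (4,6):dx=+1,dy=+3->C; (4,7):dx=+2,dy=+4->C; (4,8):dx=+8,dy=+15->C
  (4,9):dx=+3,dy=-1->D; (4,10):dx=+9,dy=+16->C; (5,6):dx=-6,dy=-9->C; (5,7):dx=-5,dy=-8->C
  (5,8):dx=+1,dy=+3->C; (5,9):dx=-4,dy=-13->C; (5,10):dx=+2,dy=+4->C; (6,7):dx=+1,dy=+1->C
  (6,8):dx=+7,dy=+12->C; (6,9):dx=+2,dy=-4->D; (6,10):dx=+8,dy=+13->C; (7,8):dx=+6,dy=+11->C
  (7,9):dx=+1,dy=-5->D; (7,10):dx=+7,dy=+12->C; (8,9):dx=-5,dy=-16->C; (8,10):dx=+1,dy=+1->C
  (9,10):dx=+6,dy=+17->C
Step 2: C = 38, D = 7, total pairs = 45.
Step 3: tau = (C - D)/(n(n-1)/2) = (38 - 7)/45 = 0.688889.
Step 4: Exact two-sided p-value (enumerate n! = 3628800 permutations of y under H0): p = 0.004687.
Step 5: alpha = 0.05. reject H0.

tau_b = 0.6889 (C=38, D=7), p = 0.004687, reject H0.


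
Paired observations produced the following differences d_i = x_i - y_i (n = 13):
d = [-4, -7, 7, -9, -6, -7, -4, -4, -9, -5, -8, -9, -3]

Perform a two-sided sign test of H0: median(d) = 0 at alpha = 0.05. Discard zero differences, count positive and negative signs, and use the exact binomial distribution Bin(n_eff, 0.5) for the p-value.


Step 1: Discard zero differences. Original n = 13; n_eff = number of nonzero differences = 13.
Nonzero differences (with sign): -4, -7, +7, -9, -6, -7, -4, -4, -9, -5, -8, -9, -3
Step 2: Count signs: positive = 1, negative = 12.
Step 3: Under H0: P(positive) = 0.5, so the number of positives S ~ Bin(13, 0.5).
Step 4: Two-sided exact p-value = sum of Bin(13,0.5) probabilities at or below the observed probability = 0.003418.
Step 5: alpha = 0.05. reject H0.

n_eff = 13, pos = 1, neg = 12, p = 0.003418, reject H0.


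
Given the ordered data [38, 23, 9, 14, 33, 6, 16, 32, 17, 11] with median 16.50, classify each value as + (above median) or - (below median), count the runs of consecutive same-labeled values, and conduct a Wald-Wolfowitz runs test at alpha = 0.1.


Step 1: Compute median = 16.50; label A = above, B = below.
Labels in order: AABBABBAAB  (n_A = 5, n_B = 5)
Step 2: Count runs R = 6.
Step 3: Under H0 (random ordering), E[R] = 2*n_A*n_B/(n_A+n_B) + 1 = 2*5*5/10 + 1 = 6.0000.
        Var[R] = 2*n_A*n_B*(2*n_A*n_B - n_A - n_B) / ((n_A+n_B)^2 * (n_A+n_B-1)) = 2000/900 = 2.2222.
        SD[R] = 1.4907.
Step 4: R = E[R], so z = 0 with no continuity correction.
Step 5: Two-sided p-value via normal approximation = 2*(1 - Phi(|z|)) = 1.000000.
Step 6: alpha = 0.1. fail to reject H0.

R = 6, z = 0.0000, p = 1.000000, fail to reject H0.


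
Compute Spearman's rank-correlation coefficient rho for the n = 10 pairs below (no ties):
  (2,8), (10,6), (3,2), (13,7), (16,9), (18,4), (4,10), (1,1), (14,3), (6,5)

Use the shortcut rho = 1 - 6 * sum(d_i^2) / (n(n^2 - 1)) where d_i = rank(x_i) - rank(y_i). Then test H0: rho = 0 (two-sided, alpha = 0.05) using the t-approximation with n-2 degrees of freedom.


Step 1: Rank x and y separately (midranks; no ties here).
rank(x): 2->2, 10->6, 3->3, 13->7, 16->9, 18->10, 4->4, 1->1, 14->8, 6->5
rank(y): 8->8, 6->6, 2->2, 7->7, 9->9, 4->4, 10->10, 1->1, 3->3, 5->5
Step 2: d_i = R_x(i) - R_y(i); compute d_i^2.
  (2-8)^2=36, (6-6)^2=0, (3-2)^2=1, (7-7)^2=0, (9-9)^2=0, (10-4)^2=36, (4-10)^2=36, (1-1)^2=0, (8-3)^2=25, (5-5)^2=0
sum(d^2) = 134.
Step 3: rho = 1 - 6*134 / (10*(10^2 - 1)) = 1 - 804/990 = 0.187879.
Step 4: Under H0, t = rho * sqrt((n-2)/(1-rho^2)) = 0.5410 ~ t(8).
Step 5: Two-sided p-value from the t-distribution with 8 df = 0.603218.
Step 6: alpha = 0.05. fail to reject H0.

rho = 0.1879, p = 0.603218, fail to reject H0 at alpha = 0.05.


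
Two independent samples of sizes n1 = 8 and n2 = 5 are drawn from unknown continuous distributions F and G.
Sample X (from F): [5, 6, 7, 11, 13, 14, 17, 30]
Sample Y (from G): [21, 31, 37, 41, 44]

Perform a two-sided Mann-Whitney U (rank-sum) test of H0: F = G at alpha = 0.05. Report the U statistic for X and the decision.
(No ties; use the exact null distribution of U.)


Step 1: Combine and sort all 13 observations; assign midranks.
sorted (value, group): (5,X), (6,X), (7,X), (11,X), (13,X), (14,X), (17,X), (21,Y), (30,X), (31,Y), (37,Y), (41,Y), (44,Y)
ranks: 5->1, 6->2, 7->3, 11->4, 13->5, 14->6, 17->7, 21->8, 30->9, 31->10, 37->11, 41->12, 44->13
Step 2: Rank sum for X: R1 = 1 + 2 + 3 + 4 + 5 + 6 + 7 + 9 = 37.
Step 3: U_X = R1 - n1(n1+1)/2 = 37 - 8*9/2 = 37 - 36 = 1.
       U_Y = n1*n2 - U_X = 40 - 1 = 39.
Step 4: No ties, so the exact null distribution of U (based on enumerating the C(13,8) = 1287 equally likely rank assignments) gives the two-sided p-value.
Step 5: p-value = 0.003108; compare to alpha = 0.05. reject H0.

U_X = 1, p = 0.003108, reject H0 at alpha = 0.05.


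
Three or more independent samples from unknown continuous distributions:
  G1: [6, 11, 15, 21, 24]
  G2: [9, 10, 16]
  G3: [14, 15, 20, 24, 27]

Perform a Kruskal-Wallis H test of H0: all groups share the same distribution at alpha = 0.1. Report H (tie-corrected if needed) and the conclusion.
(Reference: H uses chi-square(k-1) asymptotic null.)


Step 1: Combine all N = 13 observations and assign midranks.
sorted (value, group, rank): (6,G1,1), (9,G2,2), (10,G2,3), (11,G1,4), (14,G3,5), (15,G1,6.5), (15,G3,6.5), (16,G2,8), (20,G3,9), (21,G1,10), (24,G1,11.5), (24,G3,11.5), (27,G3,13)
Step 2: Sum ranks within each group.
R_1 = 33 (n_1 = 5)
R_2 = 13 (n_2 = 3)
R_3 = 45 (n_3 = 5)
Step 3: H = 12/(N(N+1)) * sum(R_i^2/n_i) - 3(N+1)
     = 12/(13*14) * (33^2/5 + 13^2/3 + 45^2/5) - 3*14
     = 0.065934 * 679.133 - 42
     = 2.778022.
Step 4: Ties present; correction factor C = 1 - 12/(13^3 - 13) = 0.994505. Corrected H = 2.778022 / 0.994505 = 2.793370.
Step 5: Under H0, H ~ chi^2(2); p-value = 0.247416.
Step 6: alpha = 0.1. fail to reject H0.

H = 2.7934, df = 2, p = 0.247416, fail to reject H0.


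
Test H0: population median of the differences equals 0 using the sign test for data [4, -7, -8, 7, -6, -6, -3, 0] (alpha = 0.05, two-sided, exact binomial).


Step 1: Discard zero differences. Original n = 8; n_eff = number of nonzero differences = 7.
Nonzero differences (with sign): +4, -7, -8, +7, -6, -6, -3
Step 2: Count signs: positive = 2, negative = 5.
Step 3: Under H0: P(positive) = 0.5, so the number of positives S ~ Bin(7, 0.5).
Step 4: Two-sided exact p-value = sum of Bin(7,0.5) probabilities at or below the observed probability = 0.453125.
Step 5: alpha = 0.05. fail to reject H0.

n_eff = 7, pos = 2, neg = 5, p = 0.453125, fail to reject H0.


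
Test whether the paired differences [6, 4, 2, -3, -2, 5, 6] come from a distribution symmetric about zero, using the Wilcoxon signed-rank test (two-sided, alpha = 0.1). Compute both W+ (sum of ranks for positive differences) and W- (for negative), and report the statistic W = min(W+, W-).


Step 1: Drop any zero differences (none here) and take |d_i|.
|d| = [6, 4, 2, 3, 2, 5, 6]
Step 2: Midrank |d_i| (ties get averaged ranks).
ranks: |6|->6.5, |4|->4, |2|->1.5, |3|->3, |2|->1.5, |5|->5, |6|->6.5
Step 3: Attach original signs; sum ranks with positive sign and with negative sign.
W+ = 6.5 + 4 + 1.5 + 5 + 6.5 = 23.5
W- = 3 + 1.5 = 4.5
(Check: W+ + W- = 28 should equal n(n+1)/2 = 28.)
Step 4: Test statistic W = min(W+, W-) = 4.5.
Step 5: Ties in |d|, so use the tie-corrected normal approximation.
        E[W] = n(n+1)/4 = 7*8/4 = 14.
        Tie groups: |d|=2 (t=2), |d|=6 (t=2); sum(t^3 - t) = 12.
        Var[W] = n(n+1)(2n+1)/24 - sum(t^3-t)/48 = 840/24 - 12/48 = 34.75.
        z = (W - E[W]) / sqrt(Var[W]) = (4.5 - 14) / 5.8949 = -1.6116.
        Two-sided p = 2*Phi(z) = 0.107058.
Step 6: alpha = 0.1. fail to reject H0.

W+ = 23.5, W- = 4.5, W = min = 4.5, p = 0.107058, fail to reject H0.
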